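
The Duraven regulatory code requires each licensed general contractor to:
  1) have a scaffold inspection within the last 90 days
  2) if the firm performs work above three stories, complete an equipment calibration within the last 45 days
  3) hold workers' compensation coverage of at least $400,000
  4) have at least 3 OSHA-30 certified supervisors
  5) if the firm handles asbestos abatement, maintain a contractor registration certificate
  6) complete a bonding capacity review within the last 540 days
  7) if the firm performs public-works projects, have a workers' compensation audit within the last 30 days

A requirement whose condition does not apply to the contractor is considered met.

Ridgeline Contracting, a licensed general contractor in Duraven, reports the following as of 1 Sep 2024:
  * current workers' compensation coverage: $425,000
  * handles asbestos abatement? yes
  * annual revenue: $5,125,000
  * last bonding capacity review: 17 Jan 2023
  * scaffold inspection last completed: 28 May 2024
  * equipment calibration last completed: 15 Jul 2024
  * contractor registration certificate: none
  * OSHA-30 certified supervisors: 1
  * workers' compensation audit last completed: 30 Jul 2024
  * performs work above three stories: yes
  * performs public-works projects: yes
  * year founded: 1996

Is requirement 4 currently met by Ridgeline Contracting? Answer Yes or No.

No

4. OSHA-30 certified supervisors 1 < 3 → not met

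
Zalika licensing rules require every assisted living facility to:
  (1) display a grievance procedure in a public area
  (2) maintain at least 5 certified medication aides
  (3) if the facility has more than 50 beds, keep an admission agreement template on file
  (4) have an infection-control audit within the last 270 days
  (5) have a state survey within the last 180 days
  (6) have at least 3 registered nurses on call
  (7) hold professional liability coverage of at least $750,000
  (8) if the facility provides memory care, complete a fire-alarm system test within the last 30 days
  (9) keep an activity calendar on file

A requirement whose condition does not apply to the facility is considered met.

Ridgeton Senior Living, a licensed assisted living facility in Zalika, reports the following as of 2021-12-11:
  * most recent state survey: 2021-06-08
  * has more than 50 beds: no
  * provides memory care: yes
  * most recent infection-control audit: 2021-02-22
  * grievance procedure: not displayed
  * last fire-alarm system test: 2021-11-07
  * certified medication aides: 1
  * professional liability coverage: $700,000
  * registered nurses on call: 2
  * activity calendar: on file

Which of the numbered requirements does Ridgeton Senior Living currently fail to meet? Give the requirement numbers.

1, 2, 4, 5, 6, 7, 8

1. grievance procedure absent → not met
2. certified medication aides 1 < 5 → not met
3. condition 'has more than 50 beds' does not hold → requirement n/a → met
4. infection-control audit 292 days ago vs limit 270 → not met
5. state survey 186 days ago vs limit 180 → not met
6. registered nurses on call 2 < 3 → not met
7. professional liability coverage $700,000 < $750,000 → not met
8. condition 'provides memory care' holds; fire-alarm system test 34 days ago vs limit 30 → not met
9. activity calendar present → met
Not met: 1, 2, 4, 5, 6, 7, 8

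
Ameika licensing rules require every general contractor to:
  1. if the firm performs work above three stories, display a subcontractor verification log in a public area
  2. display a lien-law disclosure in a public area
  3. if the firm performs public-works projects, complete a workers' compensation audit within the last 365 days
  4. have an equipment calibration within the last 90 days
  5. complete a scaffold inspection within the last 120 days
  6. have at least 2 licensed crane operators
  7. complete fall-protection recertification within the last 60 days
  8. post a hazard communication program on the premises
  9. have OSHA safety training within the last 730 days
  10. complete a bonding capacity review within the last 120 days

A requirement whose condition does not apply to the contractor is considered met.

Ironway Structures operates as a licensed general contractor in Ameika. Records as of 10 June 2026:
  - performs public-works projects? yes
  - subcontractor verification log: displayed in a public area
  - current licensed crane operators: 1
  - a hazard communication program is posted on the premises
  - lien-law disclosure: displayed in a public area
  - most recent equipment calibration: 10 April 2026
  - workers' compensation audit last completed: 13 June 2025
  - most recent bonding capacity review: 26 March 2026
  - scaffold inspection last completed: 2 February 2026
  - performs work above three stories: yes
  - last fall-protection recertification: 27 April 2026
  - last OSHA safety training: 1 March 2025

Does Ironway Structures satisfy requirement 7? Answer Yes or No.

7. fall-protection recertification 44 days ago vs limit 60 → met

Yes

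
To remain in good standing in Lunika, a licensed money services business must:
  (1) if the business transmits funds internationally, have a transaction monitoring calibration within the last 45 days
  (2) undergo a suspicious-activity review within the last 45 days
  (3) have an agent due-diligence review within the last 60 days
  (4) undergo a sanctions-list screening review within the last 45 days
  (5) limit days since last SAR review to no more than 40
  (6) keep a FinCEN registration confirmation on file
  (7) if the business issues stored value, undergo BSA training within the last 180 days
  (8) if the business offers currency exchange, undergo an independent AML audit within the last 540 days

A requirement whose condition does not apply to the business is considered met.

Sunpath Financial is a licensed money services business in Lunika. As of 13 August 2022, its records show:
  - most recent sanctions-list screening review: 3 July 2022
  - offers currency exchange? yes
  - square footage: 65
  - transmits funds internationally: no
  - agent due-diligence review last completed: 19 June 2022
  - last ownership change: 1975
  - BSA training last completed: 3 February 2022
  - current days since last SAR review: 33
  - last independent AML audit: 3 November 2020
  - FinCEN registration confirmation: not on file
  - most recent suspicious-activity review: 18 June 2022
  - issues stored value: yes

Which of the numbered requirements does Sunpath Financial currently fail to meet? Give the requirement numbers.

1. condition 'transmits funds internationally' does not hold → requirement n/a → met
2. suspicious-activity review 56 days ago vs limit 45 → not met
3. agent due-diligence review 55 days ago vs limit 60 → met
4. sanctions-list screening review 41 days ago vs limit 45 → met
5. days since last SAR review 33 ≤ 40 → met
6. FinCEN registration confirmation absent → not met
7. condition 'issues stored value' holds; BSA training 191 days ago vs limit 180 → not met
8. condition 'offers currency exchange' holds; independent AML audit 648 days ago vs limit 540 → not met
Not met: 2, 6, 7, 8

2, 6, 7, 8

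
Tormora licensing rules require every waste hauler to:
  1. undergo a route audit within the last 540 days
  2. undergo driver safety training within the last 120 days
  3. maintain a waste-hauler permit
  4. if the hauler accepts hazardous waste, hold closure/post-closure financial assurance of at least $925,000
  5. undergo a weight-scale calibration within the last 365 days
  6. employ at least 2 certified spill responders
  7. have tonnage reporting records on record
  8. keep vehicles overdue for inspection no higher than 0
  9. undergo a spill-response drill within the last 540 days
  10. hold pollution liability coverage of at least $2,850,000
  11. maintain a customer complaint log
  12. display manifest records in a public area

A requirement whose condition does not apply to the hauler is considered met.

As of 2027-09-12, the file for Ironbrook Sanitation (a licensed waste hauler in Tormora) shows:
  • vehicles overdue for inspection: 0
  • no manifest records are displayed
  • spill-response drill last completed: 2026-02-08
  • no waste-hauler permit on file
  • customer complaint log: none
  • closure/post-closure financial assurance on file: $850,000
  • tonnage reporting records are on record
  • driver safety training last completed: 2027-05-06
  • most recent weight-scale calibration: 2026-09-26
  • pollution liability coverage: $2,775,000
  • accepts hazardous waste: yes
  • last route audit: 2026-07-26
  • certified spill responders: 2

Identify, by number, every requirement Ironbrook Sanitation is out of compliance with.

2, 3, 4, 9, 10, 11, 12

1. route audit 413 days ago vs limit 540 → met
2. driver safety training 129 days ago vs limit 120 → not met
3. waste-hauler permit absent → not met
4. condition 'accepts hazardous waste' holds; closure/post-closure financial assurance $850,000 < $925,000 → not met
5. weight-scale calibration 351 days ago vs limit 365 → met
6. certified spill responders 2 ≥ 2 → met
7. tonnage reporting records present → met
8. vehicles overdue for inspection 0 ≤ 0 → met
9. spill-response drill 581 days ago vs limit 540 → not met
10. pollution liability coverage $2,775,000 < $2,850,000 → not met
11. customer complaint log absent → not met
12. manifest records absent → not met
Not met: 2, 3, 4, 9, 10, 11, 12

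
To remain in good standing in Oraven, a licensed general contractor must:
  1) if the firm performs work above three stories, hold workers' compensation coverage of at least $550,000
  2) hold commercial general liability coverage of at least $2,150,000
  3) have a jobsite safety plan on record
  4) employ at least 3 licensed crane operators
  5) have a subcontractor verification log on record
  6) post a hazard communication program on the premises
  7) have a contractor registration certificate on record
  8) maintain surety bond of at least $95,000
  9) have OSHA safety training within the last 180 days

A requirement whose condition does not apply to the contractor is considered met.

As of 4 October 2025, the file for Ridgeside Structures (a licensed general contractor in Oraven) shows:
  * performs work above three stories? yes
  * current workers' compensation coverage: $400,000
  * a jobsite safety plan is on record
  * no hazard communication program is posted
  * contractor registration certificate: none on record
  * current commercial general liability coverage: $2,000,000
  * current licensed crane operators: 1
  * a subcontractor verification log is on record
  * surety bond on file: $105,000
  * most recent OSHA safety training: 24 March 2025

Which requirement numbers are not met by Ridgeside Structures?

1. condition 'performs work above three stories' holds; workers' compensation coverage $400,000 < $550,000 → not met
2. commercial general liability coverage $2,000,000 < $2,150,000 → not met
3. jobsite safety plan present → met
4. licensed crane operators 1 < 3 → not met
5. subcontractor verification log present → met
6. hazard communication program absent → not met
7. contractor registration certificate absent → not met
8. surety bond $105,000 ≥ $95,000 → met
9. OSHA safety training 194 days ago vs limit 180 → not met
Not met: 1, 2, 4, 6, 7, 9

1, 2, 4, 6, 7, 9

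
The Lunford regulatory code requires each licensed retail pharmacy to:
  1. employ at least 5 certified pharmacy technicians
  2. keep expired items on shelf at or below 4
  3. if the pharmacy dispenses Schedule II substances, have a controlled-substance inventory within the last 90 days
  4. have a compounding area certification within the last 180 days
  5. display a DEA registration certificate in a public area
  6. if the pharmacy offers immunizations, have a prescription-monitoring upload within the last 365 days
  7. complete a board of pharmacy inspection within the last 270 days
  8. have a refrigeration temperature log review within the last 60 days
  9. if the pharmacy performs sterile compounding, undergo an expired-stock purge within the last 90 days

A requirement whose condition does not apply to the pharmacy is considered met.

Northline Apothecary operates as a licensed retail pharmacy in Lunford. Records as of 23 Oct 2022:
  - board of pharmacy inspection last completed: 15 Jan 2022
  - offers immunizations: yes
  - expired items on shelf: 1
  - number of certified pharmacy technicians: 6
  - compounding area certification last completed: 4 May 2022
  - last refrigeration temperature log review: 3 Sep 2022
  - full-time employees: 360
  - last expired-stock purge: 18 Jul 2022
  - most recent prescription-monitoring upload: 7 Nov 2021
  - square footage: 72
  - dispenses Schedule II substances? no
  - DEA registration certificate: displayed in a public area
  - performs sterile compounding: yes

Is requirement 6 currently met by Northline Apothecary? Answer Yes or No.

6. condition 'offers immunizations' holds; prescription-monitoring upload 350 days ago vs limit 365 → met

Yes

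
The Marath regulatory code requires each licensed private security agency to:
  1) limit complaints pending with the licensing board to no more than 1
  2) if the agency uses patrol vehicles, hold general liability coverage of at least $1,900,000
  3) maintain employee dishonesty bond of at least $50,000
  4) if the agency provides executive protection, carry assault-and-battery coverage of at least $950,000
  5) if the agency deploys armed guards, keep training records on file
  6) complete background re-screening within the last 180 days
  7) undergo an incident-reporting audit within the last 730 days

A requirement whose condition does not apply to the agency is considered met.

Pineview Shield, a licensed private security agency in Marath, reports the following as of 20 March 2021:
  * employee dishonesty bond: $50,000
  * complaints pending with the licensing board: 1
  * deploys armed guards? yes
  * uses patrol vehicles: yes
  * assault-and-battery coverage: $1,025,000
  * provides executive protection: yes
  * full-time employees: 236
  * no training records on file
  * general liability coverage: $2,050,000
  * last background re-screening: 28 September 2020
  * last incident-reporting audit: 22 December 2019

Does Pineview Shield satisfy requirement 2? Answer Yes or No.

Yes

2. condition 'uses patrol vehicles' holds; general liability coverage $2,050,000 ≥ $1,900,000 → met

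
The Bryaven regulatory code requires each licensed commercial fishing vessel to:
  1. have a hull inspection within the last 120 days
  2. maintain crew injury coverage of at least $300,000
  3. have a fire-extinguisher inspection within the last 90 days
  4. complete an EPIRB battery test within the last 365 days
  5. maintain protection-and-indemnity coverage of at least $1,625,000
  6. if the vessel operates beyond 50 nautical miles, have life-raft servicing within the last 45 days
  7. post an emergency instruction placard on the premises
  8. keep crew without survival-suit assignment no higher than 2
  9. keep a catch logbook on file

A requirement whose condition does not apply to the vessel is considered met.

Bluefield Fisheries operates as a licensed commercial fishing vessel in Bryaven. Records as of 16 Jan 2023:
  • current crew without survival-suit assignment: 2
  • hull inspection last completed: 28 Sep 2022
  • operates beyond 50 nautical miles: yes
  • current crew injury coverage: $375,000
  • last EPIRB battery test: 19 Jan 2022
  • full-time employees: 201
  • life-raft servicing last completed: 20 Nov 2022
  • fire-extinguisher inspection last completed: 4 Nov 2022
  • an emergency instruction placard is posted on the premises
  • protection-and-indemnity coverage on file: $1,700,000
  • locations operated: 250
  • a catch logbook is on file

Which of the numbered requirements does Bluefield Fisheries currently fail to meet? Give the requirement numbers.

1. hull inspection 110 days ago vs limit 120 → met
2. crew injury coverage $375,000 ≥ $300,000 → met
3. fire-extinguisher inspection 73 days ago vs limit 90 → met
4. EPIRB battery test 362 days ago vs limit 365 → met
5. protection-and-indemnity coverage $1,700,000 ≥ $1,625,000 → met
6. condition 'operates beyond 50 nautical miles' holds; life-raft servicing 57 days ago vs limit 45 → not met
7. emergency instruction placard present → met
8. crew without survival-suit assignment 2 ≤ 2 → met
9. catch logbook present → met
Not met: 6

6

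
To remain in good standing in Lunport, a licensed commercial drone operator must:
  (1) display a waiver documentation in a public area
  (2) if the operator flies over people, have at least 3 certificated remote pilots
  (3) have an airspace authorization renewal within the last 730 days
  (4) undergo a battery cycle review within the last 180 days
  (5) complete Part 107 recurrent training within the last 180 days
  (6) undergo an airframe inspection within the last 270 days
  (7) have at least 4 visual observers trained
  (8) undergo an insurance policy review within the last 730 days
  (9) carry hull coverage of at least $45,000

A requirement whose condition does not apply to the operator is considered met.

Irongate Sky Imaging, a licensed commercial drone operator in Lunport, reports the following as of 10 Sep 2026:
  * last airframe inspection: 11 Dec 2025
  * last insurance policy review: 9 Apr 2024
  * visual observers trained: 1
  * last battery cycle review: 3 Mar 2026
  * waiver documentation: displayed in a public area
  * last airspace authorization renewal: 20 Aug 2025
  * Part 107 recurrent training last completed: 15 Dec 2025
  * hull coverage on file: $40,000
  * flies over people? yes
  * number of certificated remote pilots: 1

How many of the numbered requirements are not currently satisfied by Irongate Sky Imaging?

7

1. waiver documentation present → met
2. condition 'flies over people' holds; certificated remote pilots 1 < 3 → not met
3. airspace authorization renewal 386 days ago vs limit 730 → met
4. battery cycle review 191 days ago vs limit 180 → not met
5. Part 107 recurrent training 269 days ago vs limit 180 → not met
6. airframe inspection 273 days ago vs limit 270 → not met
7. visual observers trained 1 < 4 → not met
8. insurance policy review 884 days ago vs limit 730 → not met
9. hull coverage $40,000 < $45,000 → not met
Not met: 7 of 9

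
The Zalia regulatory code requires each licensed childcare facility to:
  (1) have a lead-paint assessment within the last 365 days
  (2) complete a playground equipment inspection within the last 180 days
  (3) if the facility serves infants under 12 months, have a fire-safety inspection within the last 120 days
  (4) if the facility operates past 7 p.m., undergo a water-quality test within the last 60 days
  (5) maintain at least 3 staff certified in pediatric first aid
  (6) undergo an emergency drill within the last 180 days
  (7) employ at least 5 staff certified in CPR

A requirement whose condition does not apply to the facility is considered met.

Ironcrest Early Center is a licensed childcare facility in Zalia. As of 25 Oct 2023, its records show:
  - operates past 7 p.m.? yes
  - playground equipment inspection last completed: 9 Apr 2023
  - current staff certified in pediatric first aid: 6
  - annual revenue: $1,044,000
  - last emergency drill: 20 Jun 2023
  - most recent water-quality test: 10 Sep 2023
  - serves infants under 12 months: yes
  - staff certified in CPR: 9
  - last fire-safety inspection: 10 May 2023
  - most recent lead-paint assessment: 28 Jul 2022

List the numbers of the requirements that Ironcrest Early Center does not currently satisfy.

1. lead-paint assessment 454 days ago vs limit 365 → not met
2. playground equipment inspection 199 days ago vs limit 180 → not met
3. condition 'serves infants under 12 months' holds; fire-safety inspection 168 days ago vs limit 120 → not met
4. condition 'operates past 7 p.m.' holds; water-quality test 45 days ago vs limit 60 → met
5. staff certified in pediatric first aid 6 ≥ 3 → met
6. emergency drill 127 days ago vs limit 180 → met
7. staff certified in CPR 9 ≥ 5 → met
Not met: 1, 2, 3

1, 2, 3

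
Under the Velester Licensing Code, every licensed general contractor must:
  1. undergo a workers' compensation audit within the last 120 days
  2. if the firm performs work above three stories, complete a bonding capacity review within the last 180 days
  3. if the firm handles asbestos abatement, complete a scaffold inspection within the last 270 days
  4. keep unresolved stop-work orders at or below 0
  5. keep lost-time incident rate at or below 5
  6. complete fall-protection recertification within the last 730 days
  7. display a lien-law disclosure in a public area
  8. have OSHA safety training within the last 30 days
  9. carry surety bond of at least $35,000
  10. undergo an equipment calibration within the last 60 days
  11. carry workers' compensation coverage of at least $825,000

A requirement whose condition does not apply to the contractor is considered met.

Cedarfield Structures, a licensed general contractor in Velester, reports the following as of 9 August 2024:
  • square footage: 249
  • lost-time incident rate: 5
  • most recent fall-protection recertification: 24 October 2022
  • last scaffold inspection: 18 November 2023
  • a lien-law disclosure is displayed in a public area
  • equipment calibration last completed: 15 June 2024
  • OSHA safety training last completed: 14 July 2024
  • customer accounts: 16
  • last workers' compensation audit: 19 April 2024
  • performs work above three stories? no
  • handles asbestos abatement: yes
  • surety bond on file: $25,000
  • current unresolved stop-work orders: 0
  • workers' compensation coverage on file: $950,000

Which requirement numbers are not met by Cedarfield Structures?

9

1. workers' compensation audit 112 days ago vs limit 120 → met
2. condition 'performs work above three stories' does not hold → requirement n/a → met
3. condition 'handles asbestos abatement' holds; scaffold inspection 265 days ago vs limit 270 → met
4. unresolved stop-work orders 0 ≤ 0 → met
5. lost-time incident rate 5 ≤ 5 → met
6. fall-protection recertification 655 days ago vs limit 730 → met
7. lien-law disclosure present → met
8. OSHA safety training 26 days ago vs limit 30 → met
9. surety bond $25,000 < $35,000 → not met
10. equipment calibration 55 days ago vs limit 60 → met
11. workers' compensation coverage $950,000 ≥ $825,000 → met
Not met: 9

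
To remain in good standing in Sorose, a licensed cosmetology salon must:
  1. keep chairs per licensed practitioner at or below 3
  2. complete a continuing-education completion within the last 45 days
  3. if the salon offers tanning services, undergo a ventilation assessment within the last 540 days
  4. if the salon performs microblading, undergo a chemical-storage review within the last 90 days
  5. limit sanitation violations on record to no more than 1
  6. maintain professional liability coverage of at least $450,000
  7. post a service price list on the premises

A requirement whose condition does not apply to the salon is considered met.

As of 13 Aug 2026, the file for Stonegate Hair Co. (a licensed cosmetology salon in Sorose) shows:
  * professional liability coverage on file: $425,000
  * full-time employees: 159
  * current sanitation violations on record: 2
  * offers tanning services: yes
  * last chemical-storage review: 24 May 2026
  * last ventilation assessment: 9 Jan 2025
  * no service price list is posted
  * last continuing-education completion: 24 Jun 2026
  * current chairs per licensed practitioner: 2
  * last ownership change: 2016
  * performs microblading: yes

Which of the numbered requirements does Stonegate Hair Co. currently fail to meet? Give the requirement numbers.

2, 3, 5, 6, 7

1. chairs per licensed practitioner 2 ≤ 3 → met
2. continuing-education completion 50 days ago vs limit 45 → not met
3. condition 'offers tanning services' holds; ventilation assessment 581 days ago vs limit 540 → not met
4. condition 'performs microblading' holds; chemical-storage review 81 days ago vs limit 90 → met
5. sanitation violations on record 2 > 1 → not met
6. professional liability coverage $425,000 < $450,000 → not met
7. service price list absent → not met
Not met: 2, 3, 5, 6, 7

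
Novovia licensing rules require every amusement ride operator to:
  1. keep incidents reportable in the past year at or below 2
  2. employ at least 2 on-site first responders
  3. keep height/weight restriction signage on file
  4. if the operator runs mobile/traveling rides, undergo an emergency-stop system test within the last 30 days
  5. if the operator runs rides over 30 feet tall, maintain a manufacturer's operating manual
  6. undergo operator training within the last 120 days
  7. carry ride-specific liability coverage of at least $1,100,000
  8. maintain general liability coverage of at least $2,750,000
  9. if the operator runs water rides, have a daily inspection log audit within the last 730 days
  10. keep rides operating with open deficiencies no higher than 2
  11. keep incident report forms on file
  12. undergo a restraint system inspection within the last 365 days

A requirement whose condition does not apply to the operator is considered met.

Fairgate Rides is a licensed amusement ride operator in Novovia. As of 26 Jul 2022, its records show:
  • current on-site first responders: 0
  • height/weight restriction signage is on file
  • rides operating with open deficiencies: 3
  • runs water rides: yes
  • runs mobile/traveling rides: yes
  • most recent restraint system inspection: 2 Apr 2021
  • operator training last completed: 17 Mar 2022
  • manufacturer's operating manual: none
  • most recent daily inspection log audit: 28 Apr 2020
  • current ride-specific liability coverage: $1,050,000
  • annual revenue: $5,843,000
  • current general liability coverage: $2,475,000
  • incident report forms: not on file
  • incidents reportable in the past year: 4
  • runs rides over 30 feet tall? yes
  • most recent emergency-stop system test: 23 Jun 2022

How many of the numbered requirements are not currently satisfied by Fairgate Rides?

1. incidents reportable in the past year 4 > 2 → not met
2. on-site first responders 0 < 2 → not met
3. height/weight restriction signage present → met
4. condition 'runs mobile/traveling rides' holds; emergency-stop system test 33 days ago vs limit 30 → not met
5. condition 'runs rides over 30 feet tall' holds; manufacturer's operating manual absent → not met
6. operator training 131 days ago vs limit 120 → not met
7. ride-specific liability coverage $1,050,000 < $1,100,000 → not met
8. general liability coverage $2,475,000 < $2,750,000 → not met
9. condition 'runs water rides' holds; daily inspection log audit 819 days ago vs limit 730 → not met
10. rides operating with open deficiencies 3 > 2 → not met
11. incident report forms absent → not met
12. restraint system inspection 480 days ago vs limit 365 → not met
Not met: 11 of 12

11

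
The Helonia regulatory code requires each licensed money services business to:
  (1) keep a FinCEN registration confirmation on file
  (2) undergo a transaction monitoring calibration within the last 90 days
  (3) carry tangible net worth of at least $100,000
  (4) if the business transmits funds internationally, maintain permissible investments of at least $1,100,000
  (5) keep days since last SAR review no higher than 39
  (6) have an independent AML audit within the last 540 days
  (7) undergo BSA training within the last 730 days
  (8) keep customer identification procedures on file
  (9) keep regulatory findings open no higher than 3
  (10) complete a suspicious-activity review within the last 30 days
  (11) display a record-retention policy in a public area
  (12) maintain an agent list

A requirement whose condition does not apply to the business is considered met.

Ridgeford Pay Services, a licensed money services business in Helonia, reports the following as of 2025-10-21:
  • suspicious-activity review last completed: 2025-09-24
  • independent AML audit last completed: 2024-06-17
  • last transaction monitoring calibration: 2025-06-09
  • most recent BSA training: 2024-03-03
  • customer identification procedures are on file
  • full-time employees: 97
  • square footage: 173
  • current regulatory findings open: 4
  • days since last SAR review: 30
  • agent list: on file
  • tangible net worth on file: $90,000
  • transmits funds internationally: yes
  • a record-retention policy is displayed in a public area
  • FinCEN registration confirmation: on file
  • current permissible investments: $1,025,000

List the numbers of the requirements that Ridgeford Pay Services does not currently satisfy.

2, 3, 4, 9

1. FinCEN registration confirmation present → met
2. transaction monitoring calibration 134 days ago vs limit 90 → not met
3. tangible net worth $90,000 < $100,000 → not met
4. condition 'transmits funds internationally' holds; permissible investments $1,025,000 < $1,100,000 → not met
5. days since last SAR review 30 ≤ 39 → met
6. independent AML audit 491 days ago vs limit 540 → met
7. BSA training 597 days ago vs limit 730 → met
8. customer identification procedures present → met
9. regulatory findings open 4 > 3 → not met
10. suspicious-activity review 27 days ago vs limit 30 → met
11. record-retention policy present → met
12. agent list present → met
Not met: 2, 3, 4, 9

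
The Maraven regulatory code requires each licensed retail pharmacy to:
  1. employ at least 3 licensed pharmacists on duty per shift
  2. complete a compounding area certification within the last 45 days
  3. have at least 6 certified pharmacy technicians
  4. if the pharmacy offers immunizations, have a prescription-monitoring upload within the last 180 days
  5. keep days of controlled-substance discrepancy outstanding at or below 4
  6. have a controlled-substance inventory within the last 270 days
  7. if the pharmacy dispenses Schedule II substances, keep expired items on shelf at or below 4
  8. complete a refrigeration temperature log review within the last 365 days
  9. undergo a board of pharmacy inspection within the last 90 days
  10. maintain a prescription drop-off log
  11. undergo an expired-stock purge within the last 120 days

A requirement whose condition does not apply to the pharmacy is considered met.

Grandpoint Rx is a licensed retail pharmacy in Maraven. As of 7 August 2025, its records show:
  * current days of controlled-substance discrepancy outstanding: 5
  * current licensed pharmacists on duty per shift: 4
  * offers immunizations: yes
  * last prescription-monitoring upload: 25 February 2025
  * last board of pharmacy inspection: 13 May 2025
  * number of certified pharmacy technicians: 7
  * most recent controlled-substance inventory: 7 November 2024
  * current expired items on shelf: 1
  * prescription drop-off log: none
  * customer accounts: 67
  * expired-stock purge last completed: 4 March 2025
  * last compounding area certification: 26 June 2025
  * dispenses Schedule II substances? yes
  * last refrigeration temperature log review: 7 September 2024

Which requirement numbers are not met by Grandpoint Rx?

5, 6, 10, 11

1. licensed pharmacists on duty per shift 4 ≥ 3 → met
2. compounding area certification 42 days ago vs limit 45 → met
3. certified pharmacy technicians 7 ≥ 6 → met
4. condition 'offers immunizations' holds; prescription-monitoring upload 163 days ago vs limit 180 → met
5. days of controlled-substance discrepancy outstanding 5 > 4 → not met
6. controlled-substance inventory 273 days ago vs limit 270 → not met
7. condition 'dispenses Schedule II substances' holds; expired items on shelf 1 ≤ 4 → met
8. refrigeration temperature log review 334 days ago vs limit 365 → met
9. board of pharmacy inspection 86 days ago vs limit 90 → met
10. prescription drop-off log absent → not met
11. expired-stock purge 156 days ago vs limit 120 → not met
Not met: 5, 6, 10, 11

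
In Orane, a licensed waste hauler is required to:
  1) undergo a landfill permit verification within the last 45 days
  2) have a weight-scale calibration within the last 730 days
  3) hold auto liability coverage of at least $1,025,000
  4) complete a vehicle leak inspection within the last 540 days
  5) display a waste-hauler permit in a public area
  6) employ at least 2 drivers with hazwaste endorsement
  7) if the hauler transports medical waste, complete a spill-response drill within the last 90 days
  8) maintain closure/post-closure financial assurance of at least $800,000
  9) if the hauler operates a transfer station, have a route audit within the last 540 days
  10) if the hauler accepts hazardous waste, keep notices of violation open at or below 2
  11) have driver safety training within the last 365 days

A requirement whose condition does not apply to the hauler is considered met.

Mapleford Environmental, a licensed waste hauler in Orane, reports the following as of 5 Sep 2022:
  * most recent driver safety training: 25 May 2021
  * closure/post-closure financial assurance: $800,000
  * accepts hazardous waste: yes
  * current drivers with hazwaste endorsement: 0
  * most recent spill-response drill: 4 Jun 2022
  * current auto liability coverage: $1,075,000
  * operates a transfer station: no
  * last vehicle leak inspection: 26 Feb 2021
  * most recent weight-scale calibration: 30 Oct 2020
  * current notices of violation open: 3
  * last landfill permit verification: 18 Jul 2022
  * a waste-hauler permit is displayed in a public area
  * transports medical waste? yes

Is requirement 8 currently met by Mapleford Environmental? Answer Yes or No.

8. closure/post-closure financial assurance $800,000 ≥ $800,000 → met

Yes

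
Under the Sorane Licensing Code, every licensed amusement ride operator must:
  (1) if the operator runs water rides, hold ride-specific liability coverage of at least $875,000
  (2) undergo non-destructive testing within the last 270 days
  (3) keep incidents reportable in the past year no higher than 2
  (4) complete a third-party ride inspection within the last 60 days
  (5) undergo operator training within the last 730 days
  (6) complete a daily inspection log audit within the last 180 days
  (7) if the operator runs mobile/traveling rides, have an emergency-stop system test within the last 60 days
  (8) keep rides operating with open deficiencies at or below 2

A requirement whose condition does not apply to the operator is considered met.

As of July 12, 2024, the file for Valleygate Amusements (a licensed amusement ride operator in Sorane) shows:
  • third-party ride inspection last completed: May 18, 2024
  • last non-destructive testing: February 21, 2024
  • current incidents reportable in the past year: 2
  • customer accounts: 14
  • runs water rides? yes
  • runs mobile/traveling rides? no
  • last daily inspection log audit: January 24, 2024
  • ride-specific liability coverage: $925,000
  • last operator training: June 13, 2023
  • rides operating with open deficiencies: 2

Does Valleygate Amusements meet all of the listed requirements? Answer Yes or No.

Yes

1. condition 'runs water rides' holds; ride-specific liability coverage $925,000 ≥ $875,000 → met
2. non-destructive testing 142 days ago vs limit 270 → met
3. incidents reportable in the past year 2 ≤ 2 → met
4. third-party ride inspection 55 days ago vs limit 60 → met
5. operator training 395 days ago vs limit 730 → met
6. daily inspection log audit 170 days ago vs limit 180 → met
7. condition 'runs mobile/traveling rides' does not hold → requirement n/a → met
8. rides operating with open deficiencies 2 ≤ 2 → met
All met.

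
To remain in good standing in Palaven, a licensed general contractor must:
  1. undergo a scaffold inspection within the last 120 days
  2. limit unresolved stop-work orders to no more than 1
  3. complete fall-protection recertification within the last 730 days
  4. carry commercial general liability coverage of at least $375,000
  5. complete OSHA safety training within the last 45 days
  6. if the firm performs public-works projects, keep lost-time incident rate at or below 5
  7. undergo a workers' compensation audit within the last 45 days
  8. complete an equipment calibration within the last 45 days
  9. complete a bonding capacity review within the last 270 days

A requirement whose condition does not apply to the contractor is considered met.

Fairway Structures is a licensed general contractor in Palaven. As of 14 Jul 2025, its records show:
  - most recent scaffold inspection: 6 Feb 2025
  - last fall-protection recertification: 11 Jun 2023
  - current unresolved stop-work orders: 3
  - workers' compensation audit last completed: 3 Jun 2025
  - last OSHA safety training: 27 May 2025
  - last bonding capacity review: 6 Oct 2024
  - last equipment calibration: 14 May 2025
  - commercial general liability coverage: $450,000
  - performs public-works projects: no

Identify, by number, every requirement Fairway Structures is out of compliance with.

1. scaffold inspection 158 days ago vs limit 120 → not met
2. unresolved stop-work orders 3 > 1 → not met
3. fall-protection recertification 764 days ago vs limit 730 → not met
4. commercial general liability coverage $450,000 ≥ $375,000 → met
5. OSHA safety training 48 days ago vs limit 45 → not met
6. condition 'performs public-works projects' does not hold → requirement n/a → met
7. workers' compensation audit 41 days ago vs limit 45 → met
8. equipment calibration 61 days ago vs limit 45 → not met
9. bonding capacity review 281 days ago vs limit 270 → not met
Not met: 1, 2, 3, 5, 8, 9

1, 2, 3, 5, 8, 9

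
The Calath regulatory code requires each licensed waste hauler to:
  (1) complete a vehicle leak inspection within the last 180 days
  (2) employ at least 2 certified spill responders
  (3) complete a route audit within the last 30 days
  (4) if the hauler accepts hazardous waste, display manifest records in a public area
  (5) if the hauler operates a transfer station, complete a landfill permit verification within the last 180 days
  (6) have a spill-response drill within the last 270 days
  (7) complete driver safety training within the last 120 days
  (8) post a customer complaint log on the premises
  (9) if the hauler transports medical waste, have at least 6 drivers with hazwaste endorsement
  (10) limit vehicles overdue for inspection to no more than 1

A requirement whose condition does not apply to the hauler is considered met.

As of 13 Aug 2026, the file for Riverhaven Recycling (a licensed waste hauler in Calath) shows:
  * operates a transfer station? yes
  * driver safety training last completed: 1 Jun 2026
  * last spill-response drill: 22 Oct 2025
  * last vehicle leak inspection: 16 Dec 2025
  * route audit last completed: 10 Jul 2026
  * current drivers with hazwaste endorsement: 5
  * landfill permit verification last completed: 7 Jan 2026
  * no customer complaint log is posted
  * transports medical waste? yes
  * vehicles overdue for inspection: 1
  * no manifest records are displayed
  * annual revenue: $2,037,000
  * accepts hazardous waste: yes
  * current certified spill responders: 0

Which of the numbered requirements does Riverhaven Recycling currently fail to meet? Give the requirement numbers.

1, 2, 3, 4, 5, 6, 8, 9

1. vehicle leak inspection 240 days ago vs limit 180 → not met
2. certified spill responders 0 < 2 → not met
3. route audit 34 days ago vs limit 30 → not met
4. condition 'accepts hazardous waste' holds; manifest records absent → not met
5. condition 'operates a transfer station' holds; landfill permit verification 218 days ago vs limit 180 → not met
6. spill-response drill 295 days ago vs limit 270 → not met
7. driver safety training 73 days ago vs limit 120 → met
8. customer complaint log absent → not met
9. condition 'transports medical waste' holds; drivers with hazwaste endorsement 5 < 6 → not met
10. vehicles overdue for inspection 1 ≤ 1 → met
Not met: 1, 2, 3, 4, 5, 6, 8, 9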